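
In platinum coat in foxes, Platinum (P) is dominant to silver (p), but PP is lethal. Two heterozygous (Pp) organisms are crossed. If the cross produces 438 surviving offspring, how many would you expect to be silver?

Cross: Pp × Pp
Punnett square offspring (before lethality): 1 PP, 2 Pp, 1 pp
The PP genotype is lethal (embryos die); surviving offspring: 2 Pp, 1 pp
silver: 1 out of 3 → fraction 1/3
Expected count = 1/3 × 438 = 146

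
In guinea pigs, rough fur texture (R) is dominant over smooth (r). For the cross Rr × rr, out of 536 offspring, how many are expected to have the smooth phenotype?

Punnett square for Rr × rr:
Offspring genotypes: 2 Rr, 2 rr
Total offspring: 4
Count with target: 2
Probability: 2/4 = 1/2
Expected count = 1/2 × 536 = 268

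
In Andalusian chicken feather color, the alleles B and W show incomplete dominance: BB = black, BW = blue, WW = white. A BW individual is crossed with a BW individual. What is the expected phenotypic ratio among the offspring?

Punnett square for BW × BW:
Offspring genotypes: 1 BB, 2 BW, 1 WW
Phenotype counts: 1 black, 2 blue, 1 white
Ratio: 1 black : 2 blue : 1 white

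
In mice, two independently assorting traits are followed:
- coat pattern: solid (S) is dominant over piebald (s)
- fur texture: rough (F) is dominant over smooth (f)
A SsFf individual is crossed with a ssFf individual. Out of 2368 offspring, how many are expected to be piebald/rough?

Dihybrid cross SsFf × ssFf — consider each gene separately:
coat pattern: Ss × ss → 2 Ss, 2 ss → 2 S_ : 2 ss (out of 4)
fur texture: Ff × Ff → 1 FF, 2 Ff, 1 ff → 3 F_ : 1 ff (out of 4)
Combine (counts out of 4 × 4 = 16): solid/rough (S_F_) = 2×3 = 6; solid/smooth (S_ff) = 2×1 = 2; piebald/rough (ssF_) = 2×3 = 6; piebald/smooth (ssff) = 2×1 = 2
Phenotype counts (out of 16): 6 solid/rough, 2 solid/smooth, 6 piebald/rough, 2 piebald/smooth
piebald/rough: 6 out of 16 → fraction 3/8
Expected count = 3/8 × 2368 = 888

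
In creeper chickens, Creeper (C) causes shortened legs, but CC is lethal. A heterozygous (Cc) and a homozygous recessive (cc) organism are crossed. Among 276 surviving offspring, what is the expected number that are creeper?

Cross: Cc × cc
Punnett square offspring (before lethality): 2 Cc, 2 cc
No CC offspring are produced in this cross.
creeper: 2 out of 4 → fraction 1/2
Expected count = 1/2 × 276 = 138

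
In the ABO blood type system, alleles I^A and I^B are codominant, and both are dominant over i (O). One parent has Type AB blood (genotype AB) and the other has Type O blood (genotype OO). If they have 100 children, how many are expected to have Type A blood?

Cross: AB × OO
Possible offspring genotypes: 2 AO, 2 BO
Blood type counts: 2 Type A, 2 Type B
Probability of Type A: 2/4 = 1/2
Expected count = 1/2 × 100 = 50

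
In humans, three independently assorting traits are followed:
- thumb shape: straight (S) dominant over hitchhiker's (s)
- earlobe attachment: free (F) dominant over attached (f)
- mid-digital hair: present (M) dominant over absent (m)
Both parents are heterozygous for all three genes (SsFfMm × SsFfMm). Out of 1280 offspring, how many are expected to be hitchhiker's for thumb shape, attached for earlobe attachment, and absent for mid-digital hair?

Trihybrid cross: SsFfMm × SsFfMm
Each trait segregates independently with a 3:1 phenotypic ratio, so each gene contributes 3/4 (dominant) or 1/4 (recessive).
Target: hitchhiker's (thumb shape), attached (earlobe attachment), absent (mid-digital hair)
Probability = product of independent per-trait probabilities
= 1/4 × 1/4 × 1/4 = 1/64
Expected count = 1/64 × 1280 = 20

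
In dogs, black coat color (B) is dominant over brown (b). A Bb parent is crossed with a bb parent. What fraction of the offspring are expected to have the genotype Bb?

Punnett square for Bb × bb:
Offspring genotypes: 2 Bb, 2 bb
Total offspring: 4
Count with target: 2
Probability: 2/4 = 1/2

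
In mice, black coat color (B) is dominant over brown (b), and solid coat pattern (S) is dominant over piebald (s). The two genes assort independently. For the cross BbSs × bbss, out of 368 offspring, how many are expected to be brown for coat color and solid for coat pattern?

Dihybrid cross BbSs × bbss — consider each gene separately:
coat color: Bb × bb → 2 Bb, 2 bb → 2 B_ : 2 bb (out of 4)
coat pattern: Ss × ss → 2 Ss, 2 ss → 2 S_ : 2 ss (out of 4)
Looking for: brown (bb) and solid (S_)
P(brown) = 2/4, P(solid) = 2/4
P(both) = 2/4 × 2/4 = 4/16 = 1/4
Expected count = 1/4 × 368 = 92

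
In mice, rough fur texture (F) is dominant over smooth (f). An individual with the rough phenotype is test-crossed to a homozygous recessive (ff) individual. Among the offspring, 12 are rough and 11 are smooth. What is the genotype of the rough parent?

Test cross: ? × ff
Offspring: 12 rough, 11 smooth — approximately 1:1.
A 1:1 ratio in a test cross indicates the unknown parent is heterozygous (Ff).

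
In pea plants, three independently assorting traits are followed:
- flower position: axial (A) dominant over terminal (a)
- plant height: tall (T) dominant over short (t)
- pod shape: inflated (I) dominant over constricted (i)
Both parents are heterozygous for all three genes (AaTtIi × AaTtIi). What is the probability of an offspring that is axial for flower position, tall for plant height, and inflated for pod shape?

Trihybrid cross: AaTtIi × AaTtIi
Each trait segregates independently with a 3:1 phenotypic ratio, so each gene contributes 3/4 (dominant) or 1/4 (recessive).
Target: axial (flower position), tall (plant height), inflated (pod shape)
Probability = product of independent per-trait probabilities
= 3/4 × 3/4 × 3/4 = 27/64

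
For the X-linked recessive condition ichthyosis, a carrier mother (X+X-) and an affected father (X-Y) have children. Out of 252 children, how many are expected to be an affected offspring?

Cross: X+X- × X-Y
Offspring: 1 X+X-, 1 X+Y, 1 X-X-, 1 X-Y
Probability of an affected offspring: 2/4 = 1/2
Expected count = 1/2 × 252 = 126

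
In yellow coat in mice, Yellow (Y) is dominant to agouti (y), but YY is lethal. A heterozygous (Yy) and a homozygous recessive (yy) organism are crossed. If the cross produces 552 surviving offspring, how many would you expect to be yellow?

Cross: Yy × yy
Punnett square offspring (before lethality): 2 Yy, 2 yy
No YY offspring are produced in this cross.
yellow: 2 out of 4 → fraction 1/2
Expected count = 1/2 × 552 = 276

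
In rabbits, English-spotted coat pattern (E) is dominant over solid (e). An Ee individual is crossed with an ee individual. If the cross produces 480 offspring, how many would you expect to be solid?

Punnett square for Ee × ee:
Offspring genotypes: 2 Ee, 2 ee
English-spotted: 2, solid: 2
solid: 2 out of 4 → fraction 1/2
Expected count = 1/2 × 480 = 240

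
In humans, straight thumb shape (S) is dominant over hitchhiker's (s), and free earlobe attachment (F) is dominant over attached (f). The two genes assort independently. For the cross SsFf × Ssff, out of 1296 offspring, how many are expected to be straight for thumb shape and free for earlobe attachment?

Dihybrid cross SsFf × Ssff — consider each gene separately:
thumb shape: Ss × Ss → 1 SS, 2 Ss, 1 ss → 3 S_ : 1 ss (out of 4)
earlobe attachment: Ff × ff → 2 Ff, 2 ff → 2 F_ : 2 ff (out of 4)
Looking for: straight (S_) and free (F_)
P(straight) = 3/4, P(free) = 2/4
P(both) = 3/4 × 2/4 = 6/16 = 3/8
Expected count = 3/8 × 1296 = 486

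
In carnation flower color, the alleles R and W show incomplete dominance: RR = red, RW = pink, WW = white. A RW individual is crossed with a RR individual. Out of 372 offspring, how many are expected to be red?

Punnett square for RW × RR:
Offspring genotypes: 2 RR, 2 RW
Phenotype counts: 2 red, 2 pink
red: 2 out of 4 → fraction 1/2
Expected count = 1/2 × 372 = 186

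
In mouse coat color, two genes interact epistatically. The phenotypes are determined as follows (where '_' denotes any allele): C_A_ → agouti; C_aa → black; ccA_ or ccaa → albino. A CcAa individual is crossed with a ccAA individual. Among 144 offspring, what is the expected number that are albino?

Cross: CcAa × ccAA — consider each gene separately:
C gene: Cc × cc → 2 Cc, 2 cc → 2 C_ : 2 cc (out of 4)
A gene: Aa × AA → 2 AA, 2 Aa → 4 A_ (out of 4)
Genotype classes (out of 4 × 4 = 16): C_A_ = 2×4 = 8; ccA_ = 2×4 = 8
Apply the phenotype rules: C_A_ (8) → agouti; ccA_ (8) → albino
Phenotype counts (out of 16): 8 agouti, 8 albino
albino: 8 out of 16 → fraction 1/2
Expected count = 1/2 × 144 = 72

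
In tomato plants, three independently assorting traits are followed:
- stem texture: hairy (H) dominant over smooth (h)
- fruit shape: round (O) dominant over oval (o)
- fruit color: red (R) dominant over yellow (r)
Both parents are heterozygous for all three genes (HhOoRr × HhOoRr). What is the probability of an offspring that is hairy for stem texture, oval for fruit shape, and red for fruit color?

Trihybrid cross: HhOoRr × HhOoRr
Each trait segregates independently with a 3:1 phenotypic ratio, so each gene contributes 3/4 (dominant) or 1/4 (recessive).
Target: hairy (stem texture), oval (fruit shape), red (fruit color)
Probability = product of independent per-trait probabilities
= 3/4 × 1/4 × 3/4 = 9/64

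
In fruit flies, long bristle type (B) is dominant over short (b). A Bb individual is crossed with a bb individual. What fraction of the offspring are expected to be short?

Punnett square for Bb × bb:
Offspring genotypes: 2 Bb, 2 bb
long: 2, short: 2
short: 2 out of 4
Probability: 2/4 = 1/2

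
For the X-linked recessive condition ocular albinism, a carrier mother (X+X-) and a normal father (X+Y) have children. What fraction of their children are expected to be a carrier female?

Cross: X+X- × X+Y
Offspring: 1 X+X+, 1 X+Y, 1 X+X-, 1 X-Y
Probability of a carrier female: 1/4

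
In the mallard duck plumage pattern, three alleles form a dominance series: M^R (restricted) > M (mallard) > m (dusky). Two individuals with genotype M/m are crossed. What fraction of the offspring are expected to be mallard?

Cross: M/m × M/m
Allele dominance: M^R > M > m
Offspring genotypes: 1 M/M, 2 M/m, 1 m/m
Phenotype counts: 3 mallard, 1 dusky
mallard: 3 out of 4
Probability: 3/4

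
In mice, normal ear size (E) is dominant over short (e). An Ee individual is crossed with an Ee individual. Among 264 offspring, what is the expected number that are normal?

Punnett square for Ee × Ee:
Offspring genotypes: 1 EE, 2 Ee, 1 ee
normal: 3, short: 1
normal: 3 out of 4 → fraction 3/4
Expected count = 3/4 × 264 = 198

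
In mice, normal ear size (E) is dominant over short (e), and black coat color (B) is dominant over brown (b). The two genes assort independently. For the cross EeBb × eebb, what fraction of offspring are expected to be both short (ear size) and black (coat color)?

Dihybrid cross EeBb × eebb — consider each gene separately:
ear size: Ee × ee → 2 Ee, 2 ee → 2 E_ : 2 ee (out of 4)
coat color: Bb × bb → 2 Bb, 2 bb → 2 B_ : 2 bb (out of 4)
Looking for: short (ee) and black (B_)
P(short) = 2/4, P(black) = 2/4
P(both) = 2/4 × 2/4 = 4/16 = 1/4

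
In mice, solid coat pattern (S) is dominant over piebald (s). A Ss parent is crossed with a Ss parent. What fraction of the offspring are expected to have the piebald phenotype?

Punnett square for Ss × Ss:
Offspring genotypes: 1 SS, 2 Ss, 1 ss
Total offspring: 4
Count with target: 1
Probability: 1/4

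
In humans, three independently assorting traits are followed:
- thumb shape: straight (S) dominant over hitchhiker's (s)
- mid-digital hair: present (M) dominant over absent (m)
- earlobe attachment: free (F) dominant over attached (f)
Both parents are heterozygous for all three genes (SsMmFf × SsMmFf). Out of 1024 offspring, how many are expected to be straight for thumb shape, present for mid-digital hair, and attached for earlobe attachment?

Trihybrid cross: SsMmFf × SsMmFf
Each trait segregates independently with a 3:1 phenotypic ratio, so each gene contributes 3/4 (dominant) or 1/4 (recessive).
Target: straight (thumb shape), present (mid-digital hair), attached (earlobe attachment)
Probability = product of independent per-trait probabilities
= 3/4 × 3/4 × 1/4 = 9/64
Expected count = 9/64 × 1024 = 144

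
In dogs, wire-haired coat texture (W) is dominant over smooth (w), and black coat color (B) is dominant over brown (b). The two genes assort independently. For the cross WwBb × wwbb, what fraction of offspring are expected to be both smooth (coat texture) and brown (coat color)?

Dihybrid cross WwBb × wwbb — consider each gene separately:
coat texture: Ww × ww → 2 Ww, 2 ww → 2 W_ : 2 ww (out of 4)
coat color: Bb × bb → 2 Bb, 2 bb → 2 B_ : 2 bb (out of 4)
Looking for: smooth (ww) and brown (bb)
P(smooth) = 2/4, P(brown) = 2/4
P(both) = 2/4 × 2/4 = 4/16 = 1/4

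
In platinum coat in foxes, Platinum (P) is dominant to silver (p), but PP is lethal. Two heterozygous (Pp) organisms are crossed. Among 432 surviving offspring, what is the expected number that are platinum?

Cross: Pp × Pp
Punnett square offspring (before lethality): 1 PP, 2 Pp, 1 pp
The PP genotype is lethal (embryos die); surviving offspring: 2 Pp, 1 pp
platinum: 2 out of 3 → fraction 2/3
Expected count = 2/3 × 432 = 288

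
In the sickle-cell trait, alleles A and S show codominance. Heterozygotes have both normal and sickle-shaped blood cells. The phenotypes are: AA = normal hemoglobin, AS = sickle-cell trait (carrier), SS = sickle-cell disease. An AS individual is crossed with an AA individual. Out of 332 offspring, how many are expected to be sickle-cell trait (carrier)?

Punnett square for AS × AA:
Offspring genotypes: 2 AA, 2 AS
Phenotype counts: 2 normal hemoglobin, 2 sickle-cell trait (carrier)
sickle-cell trait (carrier): 2 out of 4 → fraction 1/2
Expected count = 1/2 × 332 = 166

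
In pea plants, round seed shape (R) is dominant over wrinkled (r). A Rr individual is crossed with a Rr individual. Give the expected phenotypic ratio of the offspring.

Punnett square for Rr × Rr:
Offspring genotypes: 1 RR, 2 Rr, 1 rr
round: 3, wrinkled: 1
Ratio: 3:1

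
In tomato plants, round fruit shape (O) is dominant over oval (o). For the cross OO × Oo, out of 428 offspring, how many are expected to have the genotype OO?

Punnett square for OO × Oo:
Offspring genotypes: 2 OO, 2 Oo
Total offspring: 4
Count with target: 2
Probability: 2/4 = 1/2
Expected count = 1/2 × 428 = 214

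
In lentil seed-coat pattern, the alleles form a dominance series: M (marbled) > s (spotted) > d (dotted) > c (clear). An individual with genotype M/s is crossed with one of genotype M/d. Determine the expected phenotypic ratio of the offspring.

Cross: M/s × M/d
Allele dominance: M > s > d > c
Offspring genotypes: 1 M/M, 1 M/d, 1 M/s, 1 s/d
Phenotype counts: 3 marbled, 1 spotted
Ratio: 3 marbled : 1 spotted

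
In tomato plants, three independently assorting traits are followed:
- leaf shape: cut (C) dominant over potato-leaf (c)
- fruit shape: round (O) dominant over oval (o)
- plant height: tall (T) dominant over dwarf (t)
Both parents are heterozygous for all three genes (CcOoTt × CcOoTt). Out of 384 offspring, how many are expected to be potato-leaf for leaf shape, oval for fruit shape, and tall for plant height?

Trihybrid cross: CcOoTt × CcOoTt
Each trait segregates independently with a 3:1 phenotypic ratio, so each gene contributes 3/4 (dominant) or 1/4 (recessive).
Target: potato-leaf (leaf shape), oval (fruit shape), tall (plant height)
Probability = product of independent per-trait probabilities
= 1/4 × 1/4 × 3/4 = 3/64
Expected count = 3/64 × 384 = 18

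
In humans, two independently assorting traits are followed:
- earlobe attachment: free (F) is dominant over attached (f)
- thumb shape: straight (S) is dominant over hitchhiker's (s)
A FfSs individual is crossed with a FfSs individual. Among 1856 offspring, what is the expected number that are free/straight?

Dihybrid cross FfSs × FfSs — consider each gene separately:
earlobe attachment: Ff × Ff → 1 FF, 2 Ff, 1 ff → 3 F_ : 1 ff (out of 4)
thumb shape: Ss × Ss → 1 SS, 2 Ss, 1 ss → 3 S_ : 1 ss (out of 4)
Combine (counts out of 4 × 4 = 16): free/straight (F_S_) = 3×3 = 9; free/hitchhiker's (F_ss) = 3×1 = 3; attached/straight (ffS_) = 1×3 = 3; attached/hitchhiker's (ffss) = 1×1 = 1
Phenotype counts (out of 16): 9 free/straight, 3 free/hitchhiker's, 3 attached/straight, 1 attached/hitchhiker's
free/straight: 9 out of 16 → fraction 9/16
Expected count = 9/16 × 1856 = 1044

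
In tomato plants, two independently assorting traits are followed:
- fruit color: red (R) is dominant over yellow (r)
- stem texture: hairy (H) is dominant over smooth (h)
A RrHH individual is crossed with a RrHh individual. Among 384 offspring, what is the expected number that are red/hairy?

Dihybrid cross RrHH × RrHh — consider each gene separately:
fruit color: Rr × Rr → 1 RR, 2 Rr, 1 rr → 3 R_ : 1 rr (out of 4)
stem texture: HH × Hh → 2 HH, 2 Hh → 4 H_ (out of 4)
Combine (counts out of 4 × 4 = 16): red/hairy (R_H_) = 3×4 = 12; yellow/hairy (rrH_) = 1×4 = 4
Phenotype counts (out of 16): 12 red/hairy, 4 yellow/hairy
red/hairy: 12 out of 16 → fraction 3/4
Expected count = 3/4 × 384 = 288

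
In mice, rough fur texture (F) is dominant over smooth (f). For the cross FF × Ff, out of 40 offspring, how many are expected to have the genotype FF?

Punnett square for FF × Ff:
Offspring genotypes: 2 FF, 2 Ff
Total offspring: 4
Count with target: 2
Probability: 2/4 = 1/2
Expected count = 1/2 × 40 = 20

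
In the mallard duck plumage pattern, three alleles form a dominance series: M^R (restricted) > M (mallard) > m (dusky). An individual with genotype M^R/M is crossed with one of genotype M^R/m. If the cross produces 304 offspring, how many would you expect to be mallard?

Cross: M^R/M × M^R/m
Allele dominance: M^R > M > m
Offspring genotypes: 1 M^R/M^R, 1 M^R/m, 1 M^R/M, 1 M/m
Phenotype counts: 3 restricted, 1 mallard
mallard: 1 out of 4 → fraction 1/4
Expected count = 1/4 × 304 = 76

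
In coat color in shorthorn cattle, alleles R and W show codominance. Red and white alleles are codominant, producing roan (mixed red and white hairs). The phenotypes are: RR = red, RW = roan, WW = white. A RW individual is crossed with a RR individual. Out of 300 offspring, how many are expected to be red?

Punnett square for RW × RR:
Offspring genotypes: 2 RR, 2 RW
Phenotype counts: 2 red, 2 roan
red: 2 out of 4 → fraction 1/2
Expected count = 1/2 × 300 = 150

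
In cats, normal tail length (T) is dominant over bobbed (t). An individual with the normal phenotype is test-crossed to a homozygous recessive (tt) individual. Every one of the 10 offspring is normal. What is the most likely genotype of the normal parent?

Test cross: ? × tt
All offspring are normal.
If the unknown parent were heterozygous (Tt), about half of 10 offspring would be bobbed; none are. The unknown parent is most likely homozygous dominant (TT).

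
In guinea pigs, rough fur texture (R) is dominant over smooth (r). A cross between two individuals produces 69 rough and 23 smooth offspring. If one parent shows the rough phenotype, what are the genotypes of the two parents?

Observed offspring: 69 rough, 23 smooth
The observed ratio simplifies to 3:1. Smooth (rr) offspring appear, so each parent must contribute one r allele. The parent stated to show rough carries R, so it is Rr. The other parent is then either Rr or rr: Rr × rr would give a 1:1 split, whereas Rr × Rr gives 3:1 — matching the data. So both parents are heterozygous (Rr × Rr).
Parent genotypes: Rr × Rr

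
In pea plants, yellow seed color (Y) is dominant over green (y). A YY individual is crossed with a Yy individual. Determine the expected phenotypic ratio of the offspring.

Punnett square for YY × Yy:
Offspring genotypes: 2 YY, 2 Yy
yellow: 4, green: 0
Ratio: all yellow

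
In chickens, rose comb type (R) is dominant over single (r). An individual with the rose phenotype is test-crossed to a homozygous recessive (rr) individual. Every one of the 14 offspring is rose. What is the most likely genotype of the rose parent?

Test cross: ? × rr
All offspring are rose.
If the unknown parent were heterozygous (Rr), about half of 14 offspring would be single; none are. The unknown parent is most likely homozygous dominant (RR).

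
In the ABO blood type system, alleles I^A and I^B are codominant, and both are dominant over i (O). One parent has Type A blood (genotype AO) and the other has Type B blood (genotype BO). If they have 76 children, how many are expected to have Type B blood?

Cross: AO × BO
Possible offspring genotypes: 1 AB, 1 AO, 1 BO, 1 OO
Blood type counts: 1 Type AB, 1 Type A, 1 Type B, 1 Type O
Probability of Type B: 1/4
Expected count = 1/4 × 76 = 19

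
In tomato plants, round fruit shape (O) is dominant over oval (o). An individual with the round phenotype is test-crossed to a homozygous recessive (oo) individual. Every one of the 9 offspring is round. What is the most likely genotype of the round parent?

Test cross: ? × oo
All offspring are round.
If the unknown parent were heterozygous (Oo), about half of 9 offspring would be oval; none are. The unknown parent is most likely homozygous dominant (OO).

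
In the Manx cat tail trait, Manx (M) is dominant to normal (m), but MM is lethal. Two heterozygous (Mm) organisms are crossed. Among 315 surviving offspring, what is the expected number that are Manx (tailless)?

Cross: Mm × Mm
Punnett square offspring (before lethality): 1 MM, 2 Mm, 1 mm
The MM genotype is lethal (embryos die); surviving offspring: 2 Mm, 1 mm
Manx (tailless): 2 out of 3 → fraction 2/3
Expected count = 2/3 × 315 = 210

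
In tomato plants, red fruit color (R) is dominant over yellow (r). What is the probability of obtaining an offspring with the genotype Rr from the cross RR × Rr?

Punnett square for RR × Rr:
Offspring genotypes: 2 RR, 2 Rr
Total offspring: 4
Count with target: 2
Probability: 2/4 = 1/2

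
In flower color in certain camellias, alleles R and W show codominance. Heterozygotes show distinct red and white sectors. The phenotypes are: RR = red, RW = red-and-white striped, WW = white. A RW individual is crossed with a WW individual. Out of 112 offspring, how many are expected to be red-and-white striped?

Punnett square for RW × WW:
Offspring genotypes: 2 RW, 2 WW
Phenotype counts: 2 red-and-white striped, 2 white
red-and-white striped: 2 out of 4 → fraction 1/2
Expected count = 1/2 × 112 = 56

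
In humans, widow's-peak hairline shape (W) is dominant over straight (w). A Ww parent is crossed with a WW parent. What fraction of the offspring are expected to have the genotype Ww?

Punnett square for Ww × WW:
Offspring genotypes: 2 WW, 2 Ww
Total offspring: 4
Count with target: 2
Probability: 2/4 = 1/2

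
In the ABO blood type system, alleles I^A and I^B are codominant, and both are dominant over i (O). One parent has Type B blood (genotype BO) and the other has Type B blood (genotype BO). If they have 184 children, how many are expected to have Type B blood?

Cross: BO × BO
Possible offspring genotypes: 1 BB, 2 BO, 1 OO
Blood type counts: 3 Type B, 1 Type O
Probability of Type B: 3/4
Expected count = 3/4 × 184 = 138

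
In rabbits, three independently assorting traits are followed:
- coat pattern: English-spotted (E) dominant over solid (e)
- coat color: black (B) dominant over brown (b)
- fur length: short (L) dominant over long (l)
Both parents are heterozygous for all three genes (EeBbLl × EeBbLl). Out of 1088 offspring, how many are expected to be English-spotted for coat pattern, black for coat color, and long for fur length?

Trihybrid cross: EeBbLl × EeBbLl
Each trait segregates independently with a 3:1 phenotypic ratio, so each gene contributes 3/4 (dominant) or 1/4 (recessive).
Target: English-spotted (coat pattern), black (coat color), long (fur length)
Probability = product of independent per-trait probabilities
= 3/4 × 3/4 × 1/4 = 9/64
Expected count = 9/64 × 1088 = 153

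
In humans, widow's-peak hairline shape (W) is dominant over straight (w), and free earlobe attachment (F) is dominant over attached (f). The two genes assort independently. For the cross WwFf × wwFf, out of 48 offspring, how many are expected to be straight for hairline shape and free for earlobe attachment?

Dihybrid cross WwFf × wwFf — consider each gene separately:
hairline shape: Ww × ww → 2 Ww, 2 ww → 2 W_ : 2 ww (out of 4)
earlobe attachment: Ff × Ff → 1 FF, 2 Ff, 1 ff → 3 F_ : 1 ff (out of 4)
Looking for: straight (ww) and free (F_)
P(straight) = 2/4, P(free) = 3/4
P(both) = 2/4 × 3/4 = 6/16 = 3/8
Expected count = 3/8 × 48 = 18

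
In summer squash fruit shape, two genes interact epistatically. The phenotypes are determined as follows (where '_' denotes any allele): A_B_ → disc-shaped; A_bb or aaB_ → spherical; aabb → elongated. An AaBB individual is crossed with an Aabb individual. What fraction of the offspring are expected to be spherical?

Cross: AaBB × Aabb — consider each gene separately:
A gene: Aa × Aa → 1 AA, 2 Aa, 1 aa → 3 A_ : 1 aa (out of 4)
B gene: BB × bb → 4 Bb → 4 B_ (out of 4)
Genotype classes (out of 4 × 4 = 16): A_B_ = 3×4 = 12; aaB_ = 1×4 = 4
Apply the phenotype rules: A_B_ (12) → disc-shaped; aaB_ (4) → spherical
Phenotype counts (out of 16): 12 disc-shaped, 4 spherical
spherical: 4 out of 16
Probability: 4/16 = 1/4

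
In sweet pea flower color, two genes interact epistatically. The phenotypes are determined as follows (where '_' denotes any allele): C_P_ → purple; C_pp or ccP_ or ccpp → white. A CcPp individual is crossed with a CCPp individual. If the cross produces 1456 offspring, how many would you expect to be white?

Cross: CcPp × CCPp — consider each gene separately:
C gene: Cc × CC → 2 CC, 2 Cc → 4 C_ (out of 4)
P gene: Pp × Pp → 1 PP, 2 Pp, 1 pp → 3 P_ : 1 pp (out of 4)
Genotype classes (out of 4 × 4 = 16): C_P_ = 4×3 = 12; C_pp = 4×1 = 4
Apply the phenotype rules: C_P_ (12) → purple; C_pp (4) → white
Phenotype counts (out of 16): 12 purple, 4 white
white: 4 out of 16 → fraction 1/4
Expected count = 1/4 × 1456 = 364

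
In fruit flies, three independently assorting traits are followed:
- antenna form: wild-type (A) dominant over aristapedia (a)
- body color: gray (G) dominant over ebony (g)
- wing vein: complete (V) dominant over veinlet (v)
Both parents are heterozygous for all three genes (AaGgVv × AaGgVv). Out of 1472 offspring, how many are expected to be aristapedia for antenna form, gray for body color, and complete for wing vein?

Trihybrid cross: AaGgVv × AaGgVv
Each trait segregates independently with a 3:1 phenotypic ratio, so each gene contributes 3/4 (dominant) or 1/4 (recessive).
Target: aristapedia (antenna form), gray (body color), complete (wing vein)
Probability = product of independent per-trait probabilities
= 1/4 × 3/4 × 3/4 = 9/64
Expected count = 9/64 × 1472 = 207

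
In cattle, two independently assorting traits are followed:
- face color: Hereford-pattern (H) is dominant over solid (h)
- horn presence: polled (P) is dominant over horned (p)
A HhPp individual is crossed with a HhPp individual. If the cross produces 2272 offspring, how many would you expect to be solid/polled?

Dihybrid cross HhPp × HhPp — consider each gene separately:
face color: Hh × Hh → 1 HH, 2 Hh, 1 hh → 3 H_ : 1 hh (out of 4)
horn presence: Pp × Pp → 1 PP, 2 Pp, 1 pp → 3 P_ : 1 pp (out of 4)
Combine (counts out of 4 × 4 = 16): Hereford-pattern/polled (H_P_) = 3×3 = 9; Hereford-pattern/horned (H_pp) = 3×1 = 3; solid/polled (hhP_) = 1×3 = 3; solid/horned (hhpp) = 1×1 = 1
Phenotype counts (out of 16): 9 Hereford-pattern/polled, 3 Hereford-pattern/horned, 3 solid/polled, 1 solid/horned
solid/polled: 3 out of 16 → fraction 3/16
Expected count = 3/16 × 2272 = 426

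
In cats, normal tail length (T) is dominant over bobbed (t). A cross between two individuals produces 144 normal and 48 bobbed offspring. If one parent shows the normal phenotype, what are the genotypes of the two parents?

Observed offspring: 144 normal, 48 bobbed
The observed ratio simplifies to 3:1. Bobbed (tt) offspring appear, so each parent must contribute one t allele. The parent stated to show normal carries T, so it is Tt. The other parent is then either Tt or tt: Tt × tt would give a 1:1 split, whereas Tt × Tt gives 3:1 — matching the data. So both parents are heterozygous (Tt × Tt).
Parent genotypes: Tt × Tt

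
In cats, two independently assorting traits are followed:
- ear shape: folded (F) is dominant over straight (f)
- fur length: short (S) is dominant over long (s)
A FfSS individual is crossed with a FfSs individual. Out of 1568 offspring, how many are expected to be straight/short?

Dihybrid cross FfSS × FfSs — consider each gene separately:
ear shape: Ff × Ff → 1 FF, 2 Ff, 1 ff → 3 F_ : 1 ff (out of 4)
fur length: SS × Ss → 2 SS, 2 Ss → 4 S_ (out of 4)
Combine (counts out of 4 × 4 = 16): folded/short (F_S_) = 3×4 = 12; straight/short (ffS_) = 1×4 = 4
Phenotype counts (out of 16): 12 folded/short, 4 straight/short
straight/short: 4 out of 16 → fraction 1/4
Expected count = 1/4 × 1568 = 392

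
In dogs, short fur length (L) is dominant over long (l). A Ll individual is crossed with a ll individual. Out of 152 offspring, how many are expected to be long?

Punnett square for Ll × ll:
Offspring genotypes: 2 Ll, 2 ll
short: 2, long: 2
long: 2 out of 4 → fraction 1/2
Expected count = 1/2 × 152 = 76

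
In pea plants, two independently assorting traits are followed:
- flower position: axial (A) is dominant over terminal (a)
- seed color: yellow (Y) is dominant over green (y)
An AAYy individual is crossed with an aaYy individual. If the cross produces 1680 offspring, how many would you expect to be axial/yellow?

Dihybrid cross AAYy × aaYy — consider each gene separately:
flower position: AA × aa → 4 Aa → 4 A_ (out of 4)
seed color: Yy × Yy → 1 YY, 2 Yy, 1 yy → 3 Y_ : 1 yy (out of 4)
Combine (counts out of 4 × 4 = 16): axial/yellow (A_Y_) = 4×3 = 12; axial/green (A_yy) = 4×1 = 4
Phenotype counts (out of 16): 12 axial/yellow, 4 axial/green
axial/yellow: 12 out of 16 → fraction 3/4
Expected count = 3/4 × 1680 = 1260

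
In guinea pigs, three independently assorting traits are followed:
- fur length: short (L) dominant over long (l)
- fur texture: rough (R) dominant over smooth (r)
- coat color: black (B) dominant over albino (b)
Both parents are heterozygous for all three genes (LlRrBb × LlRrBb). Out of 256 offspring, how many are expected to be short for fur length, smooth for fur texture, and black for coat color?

Trihybrid cross: LlRrBb × LlRrBb
Each trait segregates independently with a 3:1 phenotypic ratio, so each gene contributes 3/4 (dominant) or 1/4 (recessive).
Target: short (fur length), smooth (fur texture), black (coat color)
Probability = product of independent per-trait probabilities
= 3/4 × 1/4 × 3/4 = 9/64
Expected count = 9/64 × 256 = 36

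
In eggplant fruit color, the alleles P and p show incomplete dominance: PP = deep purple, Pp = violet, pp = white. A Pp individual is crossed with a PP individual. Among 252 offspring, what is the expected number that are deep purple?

Punnett square for Pp × PP:
Offspring genotypes: 2 PP, 2 Pp
Phenotype counts: 2 deep purple, 2 violet
deep purple: 2 out of 4 → fraction 1/2
Expected count = 1/2 × 252 = 126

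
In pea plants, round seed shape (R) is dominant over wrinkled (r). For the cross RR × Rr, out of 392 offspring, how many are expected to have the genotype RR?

Punnett square for RR × Rr:
Offspring genotypes: 2 RR, 2 Rr
Total offspring: 4
Count with target: 2
Probability: 2/4 = 1/2
Expected count = 1/2 × 392 = 196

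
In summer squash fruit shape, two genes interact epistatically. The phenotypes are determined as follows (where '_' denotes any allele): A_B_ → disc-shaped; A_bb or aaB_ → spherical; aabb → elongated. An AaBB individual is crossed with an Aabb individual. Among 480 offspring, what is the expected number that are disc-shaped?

Cross: AaBB × Aabb — consider each gene separately:
A gene: Aa × Aa → 1 AA, 2 Aa, 1 aa → 3 A_ : 1 aa (out of 4)
B gene: BB × bb → 4 Bb → 4 B_ (out of 4)
Genotype classes (out of 4 × 4 = 16): A_B_ = 3×4 = 12; aaB_ = 1×4 = 4
Apply the phenotype rules: A_B_ (12) → disc-shaped; aaB_ (4) → spherical
Phenotype counts (out of 16): 12 disc-shaped, 4 spherical
disc-shaped: 12 out of 16 → fraction 3/4
Expected count = 3/4 × 480 = 360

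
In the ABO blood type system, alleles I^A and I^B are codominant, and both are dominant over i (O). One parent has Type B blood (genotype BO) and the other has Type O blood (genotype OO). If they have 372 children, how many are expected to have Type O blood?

Cross: BO × OO
Possible offspring genotypes: 2 BO, 2 OO
Blood type counts: 2 Type B, 2 Type O
Probability of Type O: 2/4 = 1/2
Expected count = 1/2 × 372 = 186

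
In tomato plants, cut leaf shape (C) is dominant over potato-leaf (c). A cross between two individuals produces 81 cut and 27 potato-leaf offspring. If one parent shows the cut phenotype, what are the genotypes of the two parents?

Observed offspring: 81 cut, 27 potato-leaf
The observed ratio simplifies to 3:1. Potato-leaf (cc) offspring appear, so each parent must contribute one c allele. The parent stated to show cut carries C, so it is Cc. The other parent is then either Cc or cc: Cc × cc would give a 1:1 split, whereas Cc × Cc gives 3:1 — matching the data. So both parents are heterozygous (Cc × Cc).
Parent genotypes: Cc × Cc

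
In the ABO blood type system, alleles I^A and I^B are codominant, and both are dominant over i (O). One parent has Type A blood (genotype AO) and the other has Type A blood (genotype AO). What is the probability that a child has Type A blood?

Cross: AO × AO
Possible offspring genotypes: 1 AA, 2 AO, 1 OO
Blood type counts: 3 Type A, 1 Type O
Probability of Type A: 3/4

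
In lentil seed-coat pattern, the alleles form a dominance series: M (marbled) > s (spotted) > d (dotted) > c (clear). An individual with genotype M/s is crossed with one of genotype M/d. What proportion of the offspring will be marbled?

Cross: M/s × M/d
Allele dominance: M > s > d > c
Offspring genotypes: 1 M/M, 1 M/d, 1 M/s, 1 s/d
Phenotype counts: 3 marbled, 1 spotted
marbled: 3 out of 4
Probability: 3/4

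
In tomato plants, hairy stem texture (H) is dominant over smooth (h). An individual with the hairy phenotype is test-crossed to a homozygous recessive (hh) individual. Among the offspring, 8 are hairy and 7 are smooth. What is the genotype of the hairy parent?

Test cross: ? × hh
Offspring: 8 hairy, 7 smooth — approximately 1:1.
A 1:1 ratio in a test cross indicates the unknown parent is heterozygous (Hh).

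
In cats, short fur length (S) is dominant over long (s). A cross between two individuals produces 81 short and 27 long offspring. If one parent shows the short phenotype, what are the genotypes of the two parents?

Observed offspring: 81 short, 27 long
The observed ratio simplifies to 3:1. Long (ss) offspring appear, so each parent must contribute one s allele. The parent stated to show short carries S, so it is Ss. The other parent is then either Ss or ss: Ss × ss would give a 1:1 split, whereas Ss × Ss gives 3:1 — matching the data. So both parents are heterozygous (Ss × Ss).
Parent genotypes: Ss × Ss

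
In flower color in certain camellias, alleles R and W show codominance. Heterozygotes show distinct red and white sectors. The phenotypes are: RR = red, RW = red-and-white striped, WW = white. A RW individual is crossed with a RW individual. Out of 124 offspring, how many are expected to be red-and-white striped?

Punnett square for RW × RW:
Offspring genotypes: 1 RR, 2 RW, 1 WW
Phenotype counts: 1 red, 2 red-and-white striped, 1 white
red-and-white striped: 2 out of 4 → fraction 1/2
Expected count = 1/2 × 124 = 62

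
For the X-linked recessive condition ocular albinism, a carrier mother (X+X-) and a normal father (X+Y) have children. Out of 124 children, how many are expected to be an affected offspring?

Cross: X+X- × X+Y
Offspring: 1 X+X+, 1 X+Y, 1 X+X-, 1 X-Y
Probability of an affected offspring: 1/4
Expected count = 1/4 × 124 = 31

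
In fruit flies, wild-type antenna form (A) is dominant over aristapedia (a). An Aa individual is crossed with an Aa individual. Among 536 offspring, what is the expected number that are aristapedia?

Punnett square for Aa × Aa:
Offspring genotypes: 1 AA, 2 Aa, 1 aa
wild-type: 3, aristapedia: 1
aristapedia: 1 out of 4 → fraction 1/4
Expected count = 1/4 × 536 = 134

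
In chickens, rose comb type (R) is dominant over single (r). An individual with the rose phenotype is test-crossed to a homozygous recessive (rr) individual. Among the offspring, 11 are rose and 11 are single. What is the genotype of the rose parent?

Test cross: ? × rr
Offspring: 11 rose, 11 single — approximately 1:1.
A 1:1 ratio in a test cross indicates the unknown parent is heterozygous (Rr).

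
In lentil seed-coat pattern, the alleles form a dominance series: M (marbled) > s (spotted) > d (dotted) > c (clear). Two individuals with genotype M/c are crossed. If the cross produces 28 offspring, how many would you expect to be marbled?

Cross: M/c × M/c
Allele dominance: M > s > d > c
Offspring genotypes: 1 M/M, 2 M/c, 1 c/c
Phenotype counts: 3 marbled, 1 clear
marbled: 3 out of 4 → fraction 3/4
Expected count = 3/4 × 28 = 21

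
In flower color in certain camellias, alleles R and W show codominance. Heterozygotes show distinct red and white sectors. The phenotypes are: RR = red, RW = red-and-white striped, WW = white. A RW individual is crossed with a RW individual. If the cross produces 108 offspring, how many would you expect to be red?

Punnett square for RW × RW:
Offspring genotypes: 1 RR, 2 RW, 1 WW
Phenotype counts: 1 red, 2 red-and-white striped, 1 white
red: 1 out of 4 → fraction 1/4
Expected count = 1/4 × 108 = 27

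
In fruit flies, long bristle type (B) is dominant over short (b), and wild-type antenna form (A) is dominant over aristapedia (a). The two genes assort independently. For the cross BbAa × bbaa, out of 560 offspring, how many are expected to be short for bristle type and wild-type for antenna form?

Dihybrid cross BbAa × bbaa — consider each gene separately:
bristle type: Bb × bb → 2 Bb, 2 bb → 2 B_ : 2 bb (out of 4)
antenna form: Aa × aa → 2 Aa, 2 aa → 2 A_ : 2 aa (out of 4)
Looking for: short (bb) and wild-type (A_)
P(short) = 2/4, P(wild-type) = 2/4
P(both) = 2/4 × 2/4 = 4/16 = 1/4
Expected count = 1/4 × 560 = 140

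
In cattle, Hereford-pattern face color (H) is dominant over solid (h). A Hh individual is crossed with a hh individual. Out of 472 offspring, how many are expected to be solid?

Punnett square for Hh × hh:
Offspring genotypes: 2 Hh, 2 hh
Hereford-pattern: 2, solid: 2
solid: 2 out of 4 → fraction 1/2
Expected count = 1/2 × 472 = 236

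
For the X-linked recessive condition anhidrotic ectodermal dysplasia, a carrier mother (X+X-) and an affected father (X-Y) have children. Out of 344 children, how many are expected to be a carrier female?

Cross: X+X- × X-Y
Offspring: 1 X+X-, 1 X+Y, 1 X-X-, 1 X-Y
Probability of a carrier female: 1/4
Expected count = 1/4 × 344 = 86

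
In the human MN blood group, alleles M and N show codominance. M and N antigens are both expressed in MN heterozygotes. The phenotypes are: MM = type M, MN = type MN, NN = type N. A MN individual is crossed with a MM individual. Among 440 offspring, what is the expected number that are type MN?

Punnett square for MN × MM:
Offspring genotypes: 2 MM, 2 MN
Phenotype counts: 2 type M, 2 type MN
type MN: 2 out of 4 → fraction 1/2
Expected count = 1/2 × 440 = 220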